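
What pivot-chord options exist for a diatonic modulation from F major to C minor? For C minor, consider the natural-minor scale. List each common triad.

Triads in F major: F major (I), G minor (ii), A minor (iii), Bb major (IV), C major (V), D minor (vi), E diminished (vii°).
Triads in C minor (natural minor): C minor (i), D diminished (ii°), Eb major (III), F minor (iv), G minor (v), Ab major (VI), Bb major (VII).
Shared triads with their functions: G minor (ii in F major, v in C minor); Bb major (IV in F major, VII in C minor).

Gm, Bb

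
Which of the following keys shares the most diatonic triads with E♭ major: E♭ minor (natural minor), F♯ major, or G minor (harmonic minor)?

G minor

Triads of E♭ major: E♭ major (I), F minor (ii), G minor (iii), A♭ major (IV), B♭ major (V), C minor (vi), D diminished (vii°).
E♭ minor (natural minor) shares 0: none.
F♯ major shares 0: none.
G minor (harmonic minor) shares 3: E♭, Gm, Cm.
The most common triads (3) are shared with G minor.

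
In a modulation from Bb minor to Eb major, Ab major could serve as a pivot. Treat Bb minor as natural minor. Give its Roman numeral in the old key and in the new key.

The scale of Bb minor (natural minor) is Bb C Db Eb F Gb Ab; Ab is degree 7, and the triad built there (Ab-C-Eb) is major, so it is VII.
The scale of Eb major is Eb F G Ab Bb C D; Ab is degree 4, and the triad built there (Ab-C-Eb) is major, so it is IV.

VII in Bb minor; IV in Eb major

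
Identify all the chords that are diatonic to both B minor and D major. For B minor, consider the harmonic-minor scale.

Triads in B minor (harmonic minor): Bm (i), C#dim (ii°), Daug (III+), Em (iv), F# (V), G (VI), A#dim (vii°).
Triads in D major: D (I), Em (ii), F#m (iii), G (IV), A (V), Bm (vi), C#dim (vii°).
Shared triads with their functions: Bm (i in B minor, vi in D major); C#dim (ii° in B minor, vii° in D major); Em (iv in B minor, ii in D major); G (VI in B minor, IV in D major).

Bm, C#dim, Em, G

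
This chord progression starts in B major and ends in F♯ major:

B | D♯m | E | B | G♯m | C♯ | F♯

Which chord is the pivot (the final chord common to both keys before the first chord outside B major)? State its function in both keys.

Chords diatonic to B major: B, C♯m, D♯m, E, F♯, G♯m, A♯dim.
Reading the progression, the first chord not in that set is C♯, so the modulation leaves B major there.
The chord immediately before C♯ is G♯m, which is diatonic to both keys: vi in B major and ii in F♯ major.

G♯m — vi in B major, ii in F♯ major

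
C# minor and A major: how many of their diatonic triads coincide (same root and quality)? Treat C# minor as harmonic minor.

Diatonic triads of C# minor (harmonic minor): C# minor (i), D# diminished (ii°), E augmented (III+), F# minor (iv), G# major (V), A major (VI), B# diminished (vii°).
Diatonic triads of A major: A major (I), B minor (ii), C# minor (iii), D major (IV), E major (V), F# minor (vi), G# diminished (vii°).
Matching root and quality in both lists: C# minor, F# minor, A major.
That gives 3 common triads.

3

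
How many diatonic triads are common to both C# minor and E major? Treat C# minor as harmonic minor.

Diatonic triads of C# minor (harmonic minor): C#m (i), D#dim (ii°), Eaug (III+), F#m (iv), G# (V), A (VI), B#dim (vii°).
Diatonic triads of E major: E (I), F#m (ii), G#m (iii), A (IV), B (V), C#m (vi), D#dim (vii°).
Matching root and quality in both lists: C#m, D#dim, F#m, A.
That gives 4 common triads.

4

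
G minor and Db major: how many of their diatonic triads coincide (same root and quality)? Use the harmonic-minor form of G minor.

Diatonic triads of G minor (harmonic minor): Gm (i), Adim (ii°), Bbaug (III+), Cm (iv), D (V), Eb (VI), F#dim (vii°).
Diatonic triads of Db major: Db (I), Ebm (ii), Fm (iii), Gb (IV), Ab (V), Bbm (vi), Cdim (vii°).
No triad has the same root and quality in both keys.

0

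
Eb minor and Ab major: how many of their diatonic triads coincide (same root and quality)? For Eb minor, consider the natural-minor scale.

Diatonic triads of Eb minor (natural minor): Ebm (i), Fdim (ii°), Gb (III), Abm (iv), Bbm (v), Cb (VI), Db (VII).
Diatonic triads of Ab major: Ab (I), Bbm (ii), Cm (iii), Db (IV), Eb (V), Fm (vi), Gdim (vii°).
Matching root and quality in both lists: Bbm, Db.
That gives 2 common triads.

2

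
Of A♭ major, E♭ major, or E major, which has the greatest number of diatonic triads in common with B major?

Triads of B major: B major (I), C♯ minor (ii), D♯ minor (iii), E major (IV), F♯ major (V), G♯ minor (vi), A♯ diminished (vii°).
A♭ major shares 0: none.
E♭ major shares 0: none.
E major shares 4: B, C♯m, E, G♯m.
The most common triads (4) are shared with E major.

E major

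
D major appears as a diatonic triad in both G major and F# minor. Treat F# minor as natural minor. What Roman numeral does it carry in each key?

V in G major; VI in F# minor

The scale of G major is G A B C D E F#; D is degree 5, and the triad built there (D-F#-A) is major, so it is V.
The scale of F# minor (natural minor) is F# G# A B C# D E; D is degree 6, and the triad built there (D-F#-A) is major, so it is VI.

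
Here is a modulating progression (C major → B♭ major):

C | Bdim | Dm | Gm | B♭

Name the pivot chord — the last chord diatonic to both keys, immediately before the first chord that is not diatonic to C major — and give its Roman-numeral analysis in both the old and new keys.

Dm — ii in C major, iii in B♭ major

Chords diatonic to C major: C, Dm, Em, F, G, Am, Bdim.
Reading the progression, the first chord not in that set is Gm, so the modulation leaves C major there.
The chord immediately before Gm is Dm, which is diatonic to both keys: ii in C major and iii in B♭ major.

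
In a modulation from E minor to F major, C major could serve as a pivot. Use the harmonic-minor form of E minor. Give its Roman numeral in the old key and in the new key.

The scale of E minor (harmonic minor) is E F# G A B C D#; C is degree 6, and the triad built there (C-E-G) is major, so it is VI.
The scale of F major is F G A Bb C D E; C is degree 5, and the triad built there (C-E-G) is major, so it is V.

VI in E minor; V in F major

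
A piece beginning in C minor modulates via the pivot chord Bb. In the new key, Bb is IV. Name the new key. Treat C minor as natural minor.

F major

The numeral IV denotes a major triad on scale degree 4. With Bb on degree 4, the tonic of the new key is F.
Degree 4 carries a major triad in major keys, so the destination is F major.
Check: the diatonic triads of F major are F (I), Gm (ii), Am (iii), Bb (IV), C (V), Dm (vi), Edim (vii°) — Bb is indeed IV.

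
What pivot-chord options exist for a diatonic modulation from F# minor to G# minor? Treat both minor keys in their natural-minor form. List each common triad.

C#m, E

Triads in F# minor (natural minor): F#m (i), G#dim (ii°), A (III), Bm (iv), C#m (v), D (VI), E (VII).
Triads in G# minor (natural minor): G#m (i), A#dim (ii°), B (III), C#m (iv), D#m (v), E (VI), F# (VII).
Shared triads with their functions: C#m (v in F# minor, iv in G# minor); E (VII in F# minor, VI in G# minor).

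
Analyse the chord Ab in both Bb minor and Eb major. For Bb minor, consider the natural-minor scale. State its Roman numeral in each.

The scale of Bb minor (natural minor) is Bb C Db Eb F Gb Ab; Ab is degree 7, and the triad built there (Ab-C-Eb) is major, so it is VII.
The scale of Eb major is Eb F G Ab Bb C D; Ab is degree 4, and the triad built there (Ab-C-Eb) is major, so it is IV.

VII in Bb minor; IV in Eb major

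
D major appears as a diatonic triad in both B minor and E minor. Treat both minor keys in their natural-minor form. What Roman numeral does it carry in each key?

The scale of B minor (natural minor) is B C# D E F# G A; D is degree 3, and the triad built there (D-F#-A) is major, so it is III.
The scale of E minor (natural minor) is E F# G A B C D; D is degree 7, and the triad built there (D-F#-A) is major, so it is VII.

III in B minor; VII in E minor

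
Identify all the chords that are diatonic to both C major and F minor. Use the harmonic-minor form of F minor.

C

Triads in C major: C major (I), D minor (ii), E minor (iii), F major (IV), G major (V), A minor (vi), B diminished (vii°).
Triads in F minor (harmonic minor): F minor (i), G diminished (ii°), Ab augmented (III+), Bb minor (iv), C major (V), Db major (VI), E diminished (vii°).
Shared triads with their functions: C major (I in C major, V in F minor).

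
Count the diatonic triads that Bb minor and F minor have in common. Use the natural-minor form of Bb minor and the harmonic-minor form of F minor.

3

Diatonic triads of Bb minor (natural minor): Bb minor (i), C diminished (ii°), Db major (III), Eb minor (iv), F minor (v), Gb major (VI), Ab major (VII).
Diatonic triads of F minor (harmonic minor): F minor (i), G diminished (ii°), Ab augmented (III+), Bb minor (iv), C major (V), Db major (VI), E diminished (vii°).
Matching root and quality in both lists: Bb minor, Db major, F minor.
That gives 3 common triads.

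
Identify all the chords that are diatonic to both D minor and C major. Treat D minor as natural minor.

Triads in D minor (natural minor): Dm (i), Edim (ii°), F (III), Gm (iv), Am (v), B♭ (VI), C (VII).
Triads in C major: C (I), Dm (ii), Em (iii), F (IV), G (V), Am (vi), Bdim (vii°).
Shared triads with their functions: Dm (i in D minor, ii in C major); F (III in D minor, IV in C major); Am (v in D minor, vi in C major); C (VII in D minor, I in C major).

Dm, F, Am, C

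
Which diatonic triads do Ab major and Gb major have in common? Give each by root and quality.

Bbm, Db

Triads in Ab major: Ab (I), Bbm (ii), Cm (iii), Db (IV), Eb (V), Fm (vi), Gdim (vii°).
Triads in Gb major: Gb (I), Abm (ii), Bbm (iii), Cb (IV), Db (V), Ebm (vi), Fdim (vii°).
Shared triads with their functions: Bbm (ii in Ab major, iii in Gb major); Db (IV in Ab major, V in Gb major).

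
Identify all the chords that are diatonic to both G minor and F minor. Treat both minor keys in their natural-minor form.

Cm, Eb

Triads in G minor (natural minor): G minor (i), A diminished (ii°), Bb major (III), C minor (iv), D minor (v), Eb major (VI), F major (VII).
Triads in F minor (natural minor): F minor (i), G diminished (ii°), Ab major (III), Bb minor (iv), C minor (v), Db major (VI), Eb major (VII).
Shared triads with their functions: C minor (iv in G minor, v in F minor); Eb major (VI in G minor, VII in F minor).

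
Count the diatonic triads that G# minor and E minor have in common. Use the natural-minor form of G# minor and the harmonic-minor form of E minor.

Diatonic triads of G# minor (natural minor): G# minor (i), A# diminished (ii°), B major (III), C# minor (iv), D# minor (v), E major (VI), F# major (VII).
Diatonic triads of E minor (harmonic minor): E minor (i), F# diminished (ii°), G augmented (III+), A minor (iv), B major (V), C major (VI), D# diminished (vii°).
Matching root and quality in both lists: B major.
That gives 1 common triad.

1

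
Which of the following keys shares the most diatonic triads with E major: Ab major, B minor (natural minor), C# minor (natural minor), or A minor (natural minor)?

C# minor

Triads of E major: E major (I), F# minor (ii), G# minor (iii), A major (IV), B major (V), C# minor (vi), D# diminished (vii°).
Ab major shares 0: none.
B minor (natural minor) shares 2: F#m, A.
C# minor (natural minor) shares 7: E, F#m, G#m, A, B, C#m, D#dim.
A minor (natural minor) shares 0: none.
The most common triads (7) are shared with C# minor.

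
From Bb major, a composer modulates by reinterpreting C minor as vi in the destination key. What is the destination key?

The numeral vi denotes a minor triad on scale degree 6. With C on degree 6, the tonic of the new key is Eb.
Degree 6 carries a minor triad in major keys, so the destination is Eb major.
Check: the diatonic triads of Eb major are Eb (I), Fm (ii), Gm (iii), Ab (IV), Bb (V), Cm (vi), Ddim (vii°) — C minor is indeed vi.

Eb major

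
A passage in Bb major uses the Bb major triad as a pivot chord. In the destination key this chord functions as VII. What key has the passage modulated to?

C minor

The numeral VII denotes a major triad on scale degree 7. With Bb on degree 7, the tonic of the new key is C.
Degree 7 carries a major triad in natural-minor keys, so the destination is C minor.
Check: the diatonic triads of C minor (natural minor) are Cm (i), Ddim (ii°), Eb (III), Fm (iv), Gm (v), Ab (VI), Bb (VII) — Bb major is indeed VII.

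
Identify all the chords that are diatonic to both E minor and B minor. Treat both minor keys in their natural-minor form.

Em, G, Bm, D

Triads in E minor (natural minor): E minor (i), F# diminished (ii°), G major (III), A minor (iv), B minor (v), C major (VI), D major (VII).
Triads in B minor (natural minor): B minor (i), C# diminished (ii°), D major (III), E minor (iv), F# minor (v), G major (VI), A major (VII).
Shared triads with their functions: E minor (i in E minor, iv in B minor); G major (III in E minor, VI in B minor); B minor (v in E minor, i in B minor); D major (VII in E minor, III in B minor).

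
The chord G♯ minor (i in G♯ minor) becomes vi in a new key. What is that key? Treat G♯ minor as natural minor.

B major

The numeral vi denotes a minor triad on scale degree 6. With G♯ on degree 6, the tonic of the new key is B.
Degree 6 carries a minor triad in major keys, so the destination is B major.
Check: the diatonic triads of B major are B (I), C♯m (ii), D♯m (iii), E (IV), F♯ (V), G♯m (vi), A♯dim (vii°) — G♯ minor is indeed vi.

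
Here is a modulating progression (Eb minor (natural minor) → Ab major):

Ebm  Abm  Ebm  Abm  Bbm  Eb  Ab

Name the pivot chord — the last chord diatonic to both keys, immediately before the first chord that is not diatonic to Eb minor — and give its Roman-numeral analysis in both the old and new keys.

Chords diatonic to Eb minor: Ebm, Fdim, Gb, Abm, Bbm, Cb, Db.
Reading the progression, the first chord not in that set is Eb, so the modulation leaves Eb minor there.
The chord immediately before Eb is Bbm, which is diatonic to both keys: v in Eb minor and ii in Ab major.

Bbm — v in Eb minor, ii in Ab major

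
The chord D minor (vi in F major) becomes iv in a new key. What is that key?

A minor

The numeral iv denotes a minor triad on scale degree 4. With D on degree 4, the tonic of the new key is A.
Degree 4 carries a minor triad in minor keys, so the destination is A minor.
Check: the diatonic triads of A minor (natural minor) are Am (i), Bdim (ii°), C (III), Dm (iv), Em (v), F (VI), G (VII) — D minor is indeed iv.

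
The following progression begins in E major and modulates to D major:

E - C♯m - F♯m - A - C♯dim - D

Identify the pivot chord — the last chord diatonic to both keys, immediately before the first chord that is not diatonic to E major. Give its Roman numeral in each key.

Chords diatonic to E major: E, F♯m, G♯m, A, B, C♯m, D♯dim.
Reading the progression, the first chord not in that set is C♯dim, so the modulation leaves E major there.
The chord immediately before C♯dim is A, which is diatonic to both keys: IV in E major and V in D major.

A — IV in E major, V in D major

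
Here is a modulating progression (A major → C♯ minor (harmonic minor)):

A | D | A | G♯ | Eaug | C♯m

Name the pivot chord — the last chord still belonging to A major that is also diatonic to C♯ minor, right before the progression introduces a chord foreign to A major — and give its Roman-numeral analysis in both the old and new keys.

Chords diatonic to A major: A, Bm, C♯m, D, E, F♯m, G♯dim.
Reading the progression, the first chord not in that set is G♯, so the modulation leaves A major there.
The chord immediately before G♯ is A, which is diatonic to both keys: I in A major and VI in C♯ minor.

A — I in A major, VI in C♯ minor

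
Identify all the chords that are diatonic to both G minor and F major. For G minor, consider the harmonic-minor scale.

Triads in G minor (harmonic minor): Gm (i), Adim (ii°), B♭aug (III+), Cm (iv), D (V), E♭ (VI), F♯dim (vii°).
Triads in F major: F (I), Gm (ii), Am (iii), B♭ (IV), C (V), Dm (vi), Edim (vii°).
Shared triads with their functions: Gm (i in G minor, ii in F major).

Gm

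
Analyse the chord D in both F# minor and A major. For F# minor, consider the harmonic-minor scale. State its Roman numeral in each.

VI in F# minor; IV in A major

The scale of F# minor (harmonic minor) is F# G# A B C# D E#; D is degree 6, and the triad built there (D-F#-A) is major, so it is VI.
The scale of A major is A B C# D E F# G#; D is degree 4, and the triad built there (D-F#-A) is major, so it is IV.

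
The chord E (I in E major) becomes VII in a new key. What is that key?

F# minor

The numeral VII denotes a major triad on scale degree 7. With E on degree 7, the tonic of the new key is F#.
Degree 7 carries a major triad in natural-minor keys, so the destination is F# minor.
Check: the diatonic triads of F# minor (natural minor) are F#m (i), G#dim (ii°), A (III), Bm (iv), C#m (v), D (VI), E (VII) — E is indeed VII.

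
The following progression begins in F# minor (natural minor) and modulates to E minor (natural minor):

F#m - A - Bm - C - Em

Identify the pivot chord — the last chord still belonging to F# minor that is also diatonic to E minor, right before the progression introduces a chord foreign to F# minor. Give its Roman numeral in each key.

Bm — iv in F# minor, v in E minor

Chords diatonic to F# minor: F#m, G#dim, A, Bm, C#m, D, E.
Reading the progression, the first chord not in that set is C, so the modulation leaves F# minor there.
The chord immediately before C is Bm, which is diatonic to both keys: iv in F# minor and v in E minor.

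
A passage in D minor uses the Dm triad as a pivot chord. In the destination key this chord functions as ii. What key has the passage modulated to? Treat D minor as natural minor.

The numeral ii denotes a minor triad on scale degree 2. With D on degree 2, the tonic of the new key is C.
Degree 2 carries a minor triad in major keys, so the destination is C major.
Check: the diatonic triads of C major are C (I), Dm (ii), Em (iii), F (IV), G (V), Am (vi), Bdim (vii°) — Dm is indeed ii.

C major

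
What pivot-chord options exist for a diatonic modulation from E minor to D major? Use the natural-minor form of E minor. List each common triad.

Em, G, Bm, D

Triads in E minor (natural minor): E minor (i), F# diminished (ii°), G major (III), A minor (iv), B minor (v), C major (VI), D major (VII).
Triads in D major: D major (I), E minor (ii), F# minor (iii), G major (IV), A major (V), B minor (vi), C# diminished (vii°).
Shared triads with their functions: E minor (i in E minor, ii in D major); G major (III in E minor, IV in D major); B minor (v in E minor, vi in D major); D major (VII in E minor, I in D major).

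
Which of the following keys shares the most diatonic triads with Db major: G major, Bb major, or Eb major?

Triads of Db major: Db major (I), Eb minor (ii), F minor (iii), Gb major (IV), Ab major (V), Bb minor (vi), C diminished (vii°).
G major shares 0: none.
Bb major shares 0: none.
Eb major shares 2: Fm, Ab.
The most common triads (2) are shared with Eb major.

Eb major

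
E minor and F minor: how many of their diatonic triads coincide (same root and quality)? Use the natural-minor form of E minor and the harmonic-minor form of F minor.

1

Diatonic triads of E minor (natural minor): Em (i), F#dim (ii°), G (III), Am (iv), Bm (v), C (VI), D (VII).
Diatonic triads of F minor (harmonic minor): Fm (i), Gdim (ii°), Abaug (III+), Bbm (iv), C (V), Db (VI), Edim (vii°).
Matching root and quality in both lists: C.
That gives 1 common triad.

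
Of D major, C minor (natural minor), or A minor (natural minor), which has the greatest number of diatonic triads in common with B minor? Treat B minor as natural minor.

D major

Triads of B minor (natural minor): Bm (i), C#dim (ii°), D (III), Em (iv), F#m (v), G (VI), A (VII).
D major shares 7: Bm, C#dim, D, Em, F#m, G, A.
C minor (natural minor) shares 0: none.
A minor (natural minor) shares 2: Em, G.
The most common triads (7) are shared with D major.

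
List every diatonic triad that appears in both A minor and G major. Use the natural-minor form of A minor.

Triads in A minor (natural minor): A minor (i), B diminished (ii°), C major (III), D minor (iv), E minor (v), F major (VI), G major (VII).
Triads in G major: G major (I), A minor (ii), B minor (iii), C major (IV), D major (V), E minor (vi), F# diminished (vii°).
Shared triads with their functions: A minor (i in A minor, ii in G major); C major (III in A minor, IV in G major); E minor (v in A minor, vi in G major); G major (VII in A minor, I in G major).

Am, C, Em, G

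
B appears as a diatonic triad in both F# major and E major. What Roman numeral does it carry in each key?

IV in F# major; V in E major

The scale of F# major is F# G# A# B C# D# E#; B is degree 4, and the triad built there (B-D#-F#) is major, so it is IV.
The scale of E major is E F# G# A B C# D#; B is degree 5, and the triad built there (B-D#-F#) is major, so it is V.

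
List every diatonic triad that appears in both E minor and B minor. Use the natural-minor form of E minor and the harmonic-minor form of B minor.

Em, G, Bm

Triads in E minor (natural minor): E minor (i), F# diminished (ii°), G major (III), A minor (iv), B minor (v), C major (VI), D major (VII).
Triads in B minor (harmonic minor): B minor (i), C# diminished (ii°), D augmented (III+), E minor (iv), F# major (V), G major (VI), A# diminished (vii°).
Shared triads with their functions: E minor (i in E minor, iv in B minor); G major (III in E minor, VI in B minor); B minor (v in E minor, i in B minor).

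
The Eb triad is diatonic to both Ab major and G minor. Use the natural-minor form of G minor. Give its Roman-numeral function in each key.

V in Ab major; VI in G minor

The scale of Ab major is Ab Bb C Db Eb F G; Eb is degree 5, and the triad built there (Eb-G-Bb) is major, so it is V.
The scale of G minor (natural minor) is G A Bb C D Eb F; Eb is degree 6, and the triad built there (Eb-G-Bb) is major, so it is VI.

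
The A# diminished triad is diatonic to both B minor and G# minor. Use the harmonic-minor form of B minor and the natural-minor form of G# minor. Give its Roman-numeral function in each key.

The scale of B minor (harmonic minor) is B C# D E F# G A#; A# is degree 7, and the triad built there (A#-C#-E) is diminished, so it is vii°.
The scale of G# minor (natural minor) is G# A# B C# D# E F#; A# is degree 2, and the triad built there (A#-C#-E) is diminished, so it is ii°.

vii° in B minor; ii° in G# minor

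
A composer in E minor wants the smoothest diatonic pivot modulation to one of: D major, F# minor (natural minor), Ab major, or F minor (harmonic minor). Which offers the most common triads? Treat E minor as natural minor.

Triads of E minor (natural minor): Em (i), F#dim (ii°), G (III), Am (iv), Bm (v), C (VI), D (VII).
D major shares 4: Em, G, Bm, D.
F# minor (natural minor) shares 2: Bm, D.
Ab major shares 0: none.
F minor (harmonic minor) shares 1: C.
The most common triads (4) are shared with D major.

D major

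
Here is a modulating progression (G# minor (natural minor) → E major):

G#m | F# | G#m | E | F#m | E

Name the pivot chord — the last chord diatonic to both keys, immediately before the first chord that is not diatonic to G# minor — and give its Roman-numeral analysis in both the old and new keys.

Chords diatonic to G# minor: G#m, A#dim, B, C#m, D#m, E, F#.
Reading the progression, the first chord not in that set is F#m, so the modulation leaves G# minor there.
The chord immediately before F#m is E, which is diatonic to both keys: VI in G# minor and I in E major.

E — VI in G# minor, I in E major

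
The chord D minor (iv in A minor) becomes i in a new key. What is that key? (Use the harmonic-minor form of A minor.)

D minor

The numeral i denotes a minor triad on scale degree 1. With D on degree 1, the tonic of the new key is D.
Degree 1 carries a minor triad in minor keys, so the destination is D minor.
Check: the diatonic triads of D minor (natural minor) are Dm (i), Edim (ii°), F (III), Gm (iv), Am (v), Bb (VI), C (VII) — D minor is indeed i.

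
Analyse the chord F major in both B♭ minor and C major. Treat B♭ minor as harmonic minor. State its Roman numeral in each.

The scale of B♭ minor (harmonic minor) is B♭ C D♭ E♭ F G♭ A; F is degree 5, and the triad built there (F-A-C) is major, so it is V.
The scale of C major is C D E F G A B; F is degree 4, and the triad built there (F-A-C) is major, so it is IV.

V in B♭ minor; IV in C major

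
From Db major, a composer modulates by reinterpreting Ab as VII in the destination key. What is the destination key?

The numeral VII denotes a major triad on scale degree 7. With Ab on degree 7, the tonic of the new key is Bb.
Degree 7 carries a major triad in natural-minor keys, so the destination is Bb minor.
Check: the diatonic triads of Bb minor (natural minor) are Bbm (i), Cdim (ii°), Db (III), Ebm (iv), Fm (v), Gb (VI), Ab (VII) — Ab is indeed VII.

Bb minor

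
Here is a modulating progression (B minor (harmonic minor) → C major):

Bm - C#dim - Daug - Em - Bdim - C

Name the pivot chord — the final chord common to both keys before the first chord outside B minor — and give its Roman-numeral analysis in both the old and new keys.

Em — iv in B minor, iii in C major

Chords diatonic to B minor: Bm, C#dim, Daug, Em, F#, G, A#dim.
Reading the progression, the first chord not in that set is Bdim, so the modulation leaves B minor there.
The chord immediately before Bdim is Em, which is diatonic to both keys: iv in B minor and iii in C major.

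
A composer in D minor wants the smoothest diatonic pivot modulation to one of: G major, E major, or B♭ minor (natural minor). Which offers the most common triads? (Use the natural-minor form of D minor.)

G major

Triads of D minor (natural minor): Dm (i), Edim (ii°), F (III), Gm (iv), Am (v), B♭ (VI), C (VII).
G major shares 2: Am, C.
E major shares 0: none.
B♭ minor (natural minor) shares 0: none.
The most common triads (2) are shared with G major.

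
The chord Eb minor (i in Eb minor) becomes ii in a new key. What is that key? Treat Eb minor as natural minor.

The numeral ii denotes a minor triad on scale degree 2. With Eb on degree 2, the tonic of the new key is Db.
Degree 2 carries a minor triad in major keys, so the destination is Db major.
Check: the diatonic triads of Db major are Db (I), Ebm (ii), Fm (iii), Gb (IV), Ab (V), Bbm (vi), Cdim (vii°) — Eb minor is indeed ii.

Db major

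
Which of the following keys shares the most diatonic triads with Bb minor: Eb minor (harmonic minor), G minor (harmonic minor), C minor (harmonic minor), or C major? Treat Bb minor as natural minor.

Triads of Bb minor (natural minor): Bb minor (i), C diminished (ii°), Db major (III), Eb minor (iv), F minor (v), Gb major (VI), Ab major (VII).
Eb minor (harmonic minor) shares 1: Ebm.
G minor (harmonic minor) shares 0: none.
C minor (harmonic minor) shares 2: Fm, Ab.
C major shares 0: none.
The most common triads (2) are shared with C minor.

C minor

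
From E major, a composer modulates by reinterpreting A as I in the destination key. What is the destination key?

The numeral I denotes a major triad on scale degree 1. With A on degree 1, the tonic of the new key is A.
Degree 1 carries a major triad in major keys, so the destination is A major.
Check: the diatonic triads of A major are A (I), Bm (ii), C#m (iii), D (IV), E (V), F#m (vi), G#dim (vii°) — A is indeed I.

A major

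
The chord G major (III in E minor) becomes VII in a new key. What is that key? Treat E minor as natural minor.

The numeral VII denotes a major triad on scale degree 7. With G on degree 7, the tonic of the new key is A.
Degree 7 carries a major triad in natural-minor keys, so the destination is A minor.
Check: the diatonic triads of A minor (natural minor) are Am (i), Bdim (ii°), C (III), Dm (iv), Em (v), F (VI), G (VII) — G major is indeed VII.

A minor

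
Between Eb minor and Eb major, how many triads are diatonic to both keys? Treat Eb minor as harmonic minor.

2

Diatonic triads of Eb minor (harmonic minor): Eb minor (i), F diminished (ii°), Gb augmented (III+), Ab minor (iv), Bb major (V), Cb major (VI), D diminished (vii°).
Diatonic triads of Eb major: Eb major (I), F minor (ii), G minor (iii), Ab major (IV), Bb major (V), C minor (vi), D diminished (vii°).
Matching root and quality in both lists: Bb major, D diminished.
That gives 2 common triads.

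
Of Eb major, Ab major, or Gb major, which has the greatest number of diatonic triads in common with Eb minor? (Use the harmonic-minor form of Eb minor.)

Triads of Eb minor (harmonic minor): Eb minor (i), F diminished (ii°), Gb augmented (III+), Ab minor (iv), Bb major (V), Cb major (VI), D diminished (vii°).
Eb major shares 2: Bb, Ddim.
Ab major shares 0: none.
Gb major shares 4: Ebm, Fdim, Abm, Cb.
The most common triads (4) are shared with Gb major.

Gb major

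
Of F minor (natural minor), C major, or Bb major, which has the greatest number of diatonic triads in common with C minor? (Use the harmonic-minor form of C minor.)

Triads of C minor (harmonic minor): C minor (i), D diminished (ii°), Eb augmented (III+), F minor (iv), G major (V), Ab major (VI), B diminished (vii°).
F minor (natural minor) shares 3: Cm, Fm, Ab.
C major shares 2: G, Bdim.
Bb major shares 1: Cm.
The most common triads (3) are shared with F minor.

F minor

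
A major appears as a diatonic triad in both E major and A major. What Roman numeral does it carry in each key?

IV in E major; I in A major

The scale of E major is E F# G# A B C# D#; A is degree 4, and the triad built there (A-C#-E) is major, so it is IV.
The scale of A major is A B C# D E F# G#; A is degree 1, and the triad built there (A-C#-E) is major, so it is I.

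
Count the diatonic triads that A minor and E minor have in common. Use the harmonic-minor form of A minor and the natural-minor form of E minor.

1

Diatonic triads of A minor (harmonic minor): Am (i), Bdim (ii°), Caug (III+), Dm (iv), E (V), F (VI), G♯dim (vii°).
Diatonic triads of E minor (natural minor): Em (i), F♯dim (ii°), G (III), Am (iv), Bm (v), C (VI), D (VII).
Matching root and quality in both lists: Am.
That gives 1 common triad.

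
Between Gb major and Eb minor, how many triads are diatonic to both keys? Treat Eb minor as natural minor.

7

Diatonic triads of Gb major: Gb major (I), Ab minor (ii), Bb minor (iii), Cb major (IV), Db major (V), Eb minor (vi), F diminished (vii°).
Diatonic triads of Eb minor (natural minor): Eb minor (i), F diminished (ii°), Gb major (III), Ab minor (iv), Bb minor (v), Cb major (VI), Db major (VII).
Matching root and quality in both lists: Gb major, Ab minor, Bb minor, Cb major, Db major, Eb minor, F diminished.
That gives 7 common triads.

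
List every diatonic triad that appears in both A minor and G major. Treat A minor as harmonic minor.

Am

Triads in A minor (harmonic minor): A minor (i), B diminished (ii°), C augmented (III+), D minor (iv), E major (V), F major (VI), G# diminished (vii°).
Triads in G major: G major (I), A minor (ii), B minor (iii), C major (IV), D major (V), E minor (vi), F# diminished (vii°).
Shared triads with their functions: A minor (i in A minor, ii in G major).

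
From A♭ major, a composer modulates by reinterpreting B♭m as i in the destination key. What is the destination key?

B♭ minor

The numeral i denotes a minor triad on scale degree 1. With B♭ on degree 1, the tonic of the new key is B♭.
Degree 1 carries a minor triad in minor keys, so the destination is B♭ minor.
Check: the diatonic triads of B♭ minor (natural minor) are B♭m (i), Cdim (ii°), D♭ (III), E♭m (iv), Fm (v), G♭ (VI), A♭ (VII) — B♭m is indeed i.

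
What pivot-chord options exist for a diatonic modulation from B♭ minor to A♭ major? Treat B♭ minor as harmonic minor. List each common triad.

Triads in B♭ minor (harmonic minor): B♭ minor (i), C diminished (ii°), D♭ augmented (III+), E♭ minor (iv), F major (V), G♭ major (VI), A diminished (vii°).
Triads in A♭ major: A♭ major (I), B♭ minor (ii), C minor (iii), D♭ major (IV), E♭ major (V), F minor (vi), G diminished (vii°).
Shared triads with their functions: B♭ minor (i in B♭ minor, ii in A♭ major).

B♭m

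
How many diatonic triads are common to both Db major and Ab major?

Diatonic triads of Db major: Db (I), Ebm (ii), Fm (iii), Gb (IV), Ab (V), Bbm (vi), Cdim (vii°).
Diatonic triads of Ab major: Ab (I), Bbm (ii), Cm (iii), Db (IV), Eb (V), Fm (vi), Gdim (vii°).
Matching root and quality in both lists: Db, Fm, Ab, Bbm.
That gives 4 common triads.

4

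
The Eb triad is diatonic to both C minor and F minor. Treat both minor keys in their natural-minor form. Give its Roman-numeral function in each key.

The scale of C minor (natural minor) is C D Eb F G Ab Bb; Eb is degree 3, and the triad built there (Eb-G-Bb) is major, so it is III.
The scale of F minor (natural minor) is F G Ab Bb C Db Eb; Eb is degree 7, and the triad built there (Eb-G-Bb) is major, so it is VII.

III in C minor; VII in F minor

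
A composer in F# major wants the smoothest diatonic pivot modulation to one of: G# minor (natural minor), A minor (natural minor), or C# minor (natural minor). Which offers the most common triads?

Triads of F# major: F# major (I), G# minor (ii), A# minor (iii), B major (IV), C# major (V), D# minor (vi), E# diminished (vii°).
G# minor (natural minor) shares 4: F#, G#m, B, D#m.
A minor (natural minor) shares 0: none.
C# minor (natural minor) shares 2: G#m, B.
The most common triads (4) are shared with G# minor.

G# minor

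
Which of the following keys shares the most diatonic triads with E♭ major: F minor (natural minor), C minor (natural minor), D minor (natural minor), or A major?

Triads of E♭ major: E♭ (I), Fm (ii), Gm (iii), A♭ (IV), B♭ (V), Cm (vi), Ddim (vii°).
F minor (natural minor) shares 4: E♭, Fm, A♭, Cm.
C minor (natural minor) shares 7: E♭, Fm, Gm, A♭, B♭, Cm, Ddim.
D minor (natural minor) shares 2: Gm, B♭.
A major shares 0: none.
The most common triads (7) are shared with C minor.

C minor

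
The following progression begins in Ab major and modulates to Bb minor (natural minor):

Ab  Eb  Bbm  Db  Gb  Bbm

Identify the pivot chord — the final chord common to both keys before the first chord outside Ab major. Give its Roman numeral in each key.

Db — IV in Ab major, III in Bb minor

Chords diatonic to Ab major: Ab, Bbm, Cm, Db, Eb, Fm, Gdim.
Reading the progression, the first chord not in that set is Gb, so the modulation leaves Ab major there.
The chord immediately before Gb is Db, which is diatonic to both keys: IV in Ab major and III in Bb minor.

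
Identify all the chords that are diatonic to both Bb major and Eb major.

Bb, Cm, Eb, Gm

Triads in Bb major: Bb (I), Cm (ii), Dm (iii), Eb (IV), F (V), Gm (vi), Adim (vii°).
Triads in Eb major: Eb (I), Fm (ii), Gm (iii), Ab (IV), Bb (V), Cm (vi), Ddim (vii°).
Shared triads with their functions: Bb (I in Bb major, V in Eb major); Cm (ii in Bb major, vi in Eb major); Eb (IV in Bb major, I in Eb major); Gm (vi in Bb major, iii in Eb major).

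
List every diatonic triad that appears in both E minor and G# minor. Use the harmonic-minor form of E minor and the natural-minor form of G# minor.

Triads in E minor (harmonic minor): Em (i), F#dim (ii°), Gaug (III+), Am (iv), B (V), C (VI), D#dim (vii°).
Triads in G# minor (natural minor): G#m (i), A#dim (ii°), B (III), C#m (iv), D#m (v), E (VI), F# (VII).
Shared triads with their functions: B (V in E minor, III in G# minor).

B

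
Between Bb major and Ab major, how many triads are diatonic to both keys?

2

Diatonic triads of Bb major: Bb (I), Cm (ii), Dm (iii), Eb (IV), F (V), Gm (vi), Adim (vii°).
Diatonic triads of Ab major: Ab (I), Bbm (ii), Cm (iii), Db (IV), Eb (V), Fm (vi), Gdim (vii°).
Matching root and quality in both lists: Cm, Eb.
That gives 2 common triads.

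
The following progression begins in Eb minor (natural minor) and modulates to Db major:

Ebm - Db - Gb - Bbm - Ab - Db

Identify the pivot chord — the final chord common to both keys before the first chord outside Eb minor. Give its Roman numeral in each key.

Bbm — v in Eb minor, vi in Db major

Chords diatonic to Eb minor: Ebm, Fdim, Gb, Abm, Bbm, Cb, Db.
Reading the progression, the first chord not in that set is Ab, so the modulation leaves Eb minor there.
The chord immediately before Ab is Bbm, which is diatonic to both keys: v in Eb minor and vi in Db major.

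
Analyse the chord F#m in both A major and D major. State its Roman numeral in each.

The scale of A major is A B C# D E F# G#; F# is degree 6, and the triad built there (F#-A-C#) is minor, so it is vi.
The scale of D major is D E F# G A B C#; F# is degree 3, and the triad built there (F#-A-C#) is minor, so it is iii.

vi in A major; iii in D major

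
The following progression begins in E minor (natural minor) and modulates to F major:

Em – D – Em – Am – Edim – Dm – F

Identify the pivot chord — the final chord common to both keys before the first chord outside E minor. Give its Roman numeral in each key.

Am — iv in E minor, iii in F major

Chords diatonic to E minor: Em, F♯dim, G, Am, Bm, C, D.
Reading the progression, the first chord not in that set is Edim, so the modulation leaves E minor there.
The chord immediately before Edim is Am, which is diatonic to both keys: iv in E minor and iii in F major.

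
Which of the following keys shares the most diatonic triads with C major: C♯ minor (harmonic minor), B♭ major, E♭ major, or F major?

Triads of C major: C (I), Dm (ii), Em (iii), F (IV), G (V), Am (vi), Bdim (vii°).
C♯ minor (harmonic minor) shares 0: none.
B♭ major shares 2: Dm, F.
E♭ major shares 0: none.
F major shares 4: C, Dm, F, Am.
The most common triads (4) are shared with F major.

F major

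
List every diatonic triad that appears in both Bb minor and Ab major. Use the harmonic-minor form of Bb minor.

Bbm

Triads in Bb minor (harmonic minor): Bb minor (i), C diminished (ii°), Db augmented (III+), Eb minor (iv), F major (V), Gb major (VI), A diminished (vii°).
Triads in Ab major: Ab major (I), Bb minor (ii), C minor (iii), Db major (IV), Eb major (V), F minor (vi), G diminished (vii°).
Shared triads with their functions: Bb minor (i in Bb minor, ii in Ab major).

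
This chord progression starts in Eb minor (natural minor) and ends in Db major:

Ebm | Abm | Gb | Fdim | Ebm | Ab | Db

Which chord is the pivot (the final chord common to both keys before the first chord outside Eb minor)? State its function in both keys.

Chords diatonic to Eb minor: Ebm, Fdim, Gb, Abm, Bbm, Cb, Db.
Reading the progression, the first chord not in that set is Ab, so the modulation leaves Eb minor there.
The chord immediately before Ab is Ebm, which is diatonic to both keys: i in Eb minor and ii in Db major.

Ebm — i in Eb minor, ii in Db major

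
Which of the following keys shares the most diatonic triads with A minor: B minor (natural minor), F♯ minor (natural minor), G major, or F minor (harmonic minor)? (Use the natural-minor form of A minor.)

G major

Triads of A minor (natural minor): Am (i), Bdim (ii°), C (III), Dm (iv), Em (v), F (VI), G (VII).
B minor (natural minor) shares 2: Em, G.
F♯ minor (natural minor) shares 0: none.
G major shares 4: Am, C, Em, G.
F minor (harmonic minor) shares 1: C.
The most common triads (4) are shared with G major.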